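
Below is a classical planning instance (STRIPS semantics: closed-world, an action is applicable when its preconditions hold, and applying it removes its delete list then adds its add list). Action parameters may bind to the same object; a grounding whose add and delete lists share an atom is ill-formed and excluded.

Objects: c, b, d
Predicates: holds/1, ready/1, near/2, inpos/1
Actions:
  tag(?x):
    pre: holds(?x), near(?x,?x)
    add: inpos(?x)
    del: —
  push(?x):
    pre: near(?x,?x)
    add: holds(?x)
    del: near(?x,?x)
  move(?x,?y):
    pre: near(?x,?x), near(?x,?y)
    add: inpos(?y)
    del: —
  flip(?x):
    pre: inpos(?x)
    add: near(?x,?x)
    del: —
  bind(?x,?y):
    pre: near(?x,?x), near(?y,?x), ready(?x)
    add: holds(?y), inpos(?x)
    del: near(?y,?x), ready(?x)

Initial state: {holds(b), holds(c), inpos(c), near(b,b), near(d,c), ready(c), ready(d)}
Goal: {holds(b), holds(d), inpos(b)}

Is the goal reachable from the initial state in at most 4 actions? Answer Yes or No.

Yes

1. tag(b)  →  {holds(b), holds(c), inpos(b), inpos(c), near(b,b), near(d,c), ready(c), ready(d)}
2. flip(c)  →  {holds(b), holds(c), inpos(b), inpos(c), near(b,b), near(c,c), near(d,c), ready(c), ready(d)}
3. bind(c,d)  →  {holds(b), holds(c), holds(d), inpos(b), inpos(c), near(b,b), near(c,c), ready(d)}
optimal plan length = 3; 3 ≤ 4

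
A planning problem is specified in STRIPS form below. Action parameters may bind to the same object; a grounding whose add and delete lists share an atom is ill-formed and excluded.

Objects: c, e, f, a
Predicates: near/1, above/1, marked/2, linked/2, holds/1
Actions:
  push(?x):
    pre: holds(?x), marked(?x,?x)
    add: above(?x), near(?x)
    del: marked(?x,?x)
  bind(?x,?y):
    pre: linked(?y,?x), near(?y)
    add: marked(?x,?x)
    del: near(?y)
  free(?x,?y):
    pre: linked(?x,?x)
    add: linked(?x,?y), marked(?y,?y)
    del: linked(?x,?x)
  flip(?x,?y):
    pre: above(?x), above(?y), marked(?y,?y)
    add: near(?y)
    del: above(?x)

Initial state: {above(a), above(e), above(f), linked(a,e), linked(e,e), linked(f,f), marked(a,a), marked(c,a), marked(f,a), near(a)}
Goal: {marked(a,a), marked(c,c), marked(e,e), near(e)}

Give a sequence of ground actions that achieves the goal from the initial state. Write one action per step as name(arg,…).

1. bind(e,a)  →  {above(a), above(e), above(f), linked(a,e), linked(e,e), linked(f,f), marked(a,a), marked(c,a), marked(e,e), marked(f,a)}
2. free(e,c)  →  {above(a), above(e), above(f), linked(a,e), linked(e,c), linked(f,f), marked(a,a), marked(c,a), marked(c,c), marked(e,e), marked(f,a)}
3. flip(e,e)  →  {above(a), above(f), linked(a,e), linked(e,c), linked(f,f), marked(a,a), marked(c,a), marked(c,c), marked(e,e), marked(f,a), near(e)}

bind(e,a); free(e,c); flip(e,e)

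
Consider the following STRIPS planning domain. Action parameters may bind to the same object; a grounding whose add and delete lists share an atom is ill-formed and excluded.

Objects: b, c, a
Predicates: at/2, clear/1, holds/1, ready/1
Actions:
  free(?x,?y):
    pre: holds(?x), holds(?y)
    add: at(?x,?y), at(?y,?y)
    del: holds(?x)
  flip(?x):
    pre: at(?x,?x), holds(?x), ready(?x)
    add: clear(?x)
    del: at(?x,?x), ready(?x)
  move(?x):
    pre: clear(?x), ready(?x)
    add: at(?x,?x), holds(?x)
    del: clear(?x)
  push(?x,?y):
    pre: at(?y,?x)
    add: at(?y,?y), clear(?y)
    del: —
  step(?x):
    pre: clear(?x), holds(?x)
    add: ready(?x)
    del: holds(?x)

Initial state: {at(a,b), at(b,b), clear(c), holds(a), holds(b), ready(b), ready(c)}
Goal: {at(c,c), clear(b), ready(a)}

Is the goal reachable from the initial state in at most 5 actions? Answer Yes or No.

1. flip(b)  →  {at(a,b), clear(b), clear(c), holds(a), holds(b), ready(c)}
2. move(c)  →  {at(a,b), at(c,c), clear(b), holds(a), holds(b), holds(c), ready(c)}
3. push(b,a)  →  {at(a,a), at(a,b), at(c,c), clear(a), clear(b), holds(a), holds(b), holds(c), ready(c)}
4. step(a)  →  {at(a,a), at(a,b), at(c,c), clear(a), clear(b), holds(b), holds(c), ready(a), ready(c)}
optimal plan length = 4; 4 ≤ 5

Yes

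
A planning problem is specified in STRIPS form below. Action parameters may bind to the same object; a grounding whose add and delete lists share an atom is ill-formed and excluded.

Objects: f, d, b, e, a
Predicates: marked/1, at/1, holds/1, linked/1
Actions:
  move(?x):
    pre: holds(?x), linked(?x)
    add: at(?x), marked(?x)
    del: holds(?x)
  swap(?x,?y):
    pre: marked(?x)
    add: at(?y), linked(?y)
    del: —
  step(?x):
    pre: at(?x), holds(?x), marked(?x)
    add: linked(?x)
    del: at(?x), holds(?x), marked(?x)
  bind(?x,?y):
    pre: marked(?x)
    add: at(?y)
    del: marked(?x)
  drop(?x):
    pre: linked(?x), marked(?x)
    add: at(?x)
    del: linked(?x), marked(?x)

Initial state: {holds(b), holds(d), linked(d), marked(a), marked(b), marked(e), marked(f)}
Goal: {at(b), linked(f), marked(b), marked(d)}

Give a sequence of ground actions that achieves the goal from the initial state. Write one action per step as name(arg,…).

1. move(d)  →  {at(d), holds(b), linked(d), marked(a), marked(b), marked(d), marked(e), marked(f)}
2. swap(f,f)  →  {at(d), at(f), holds(b), linked(d), linked(f), marked(a), marked(b), marked(d), marked(e), marked(f)}
3. swap(f,b)  →  {at(b), at(d), at(f), holds(b), linked(b), linked(d), linked(f), marked(a), marked(b), marked(d), marked(e), marked(f)}

move(d); swap(f,f); swap(f,b)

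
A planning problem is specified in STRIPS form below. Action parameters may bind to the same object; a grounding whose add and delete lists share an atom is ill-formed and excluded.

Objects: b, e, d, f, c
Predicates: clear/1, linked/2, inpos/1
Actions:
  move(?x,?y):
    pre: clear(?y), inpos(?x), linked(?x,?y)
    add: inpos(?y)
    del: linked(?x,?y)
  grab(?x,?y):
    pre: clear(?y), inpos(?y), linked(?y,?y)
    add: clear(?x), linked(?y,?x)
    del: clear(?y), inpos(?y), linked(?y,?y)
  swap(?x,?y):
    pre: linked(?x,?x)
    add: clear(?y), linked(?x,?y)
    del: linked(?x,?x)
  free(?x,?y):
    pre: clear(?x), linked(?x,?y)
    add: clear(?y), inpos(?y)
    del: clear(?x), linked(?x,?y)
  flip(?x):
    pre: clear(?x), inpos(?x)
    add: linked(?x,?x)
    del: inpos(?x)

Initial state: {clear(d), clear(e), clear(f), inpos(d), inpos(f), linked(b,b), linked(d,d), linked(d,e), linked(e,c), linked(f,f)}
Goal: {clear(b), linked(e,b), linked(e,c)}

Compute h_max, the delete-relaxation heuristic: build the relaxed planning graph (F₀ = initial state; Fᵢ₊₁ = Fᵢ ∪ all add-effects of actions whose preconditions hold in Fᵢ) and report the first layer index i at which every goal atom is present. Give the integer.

F0 = init (10 atoms)
F1 = F0 ∪ {clear(b), clear(c), inpos(c), inpos(e), linked(b,c), linked(b,d), linked(b,e), linked(b,f), linked(d,b), linked(d,c), linked(d,f), linked(f,b), linked(f,c), linked(f,d), linked(f,e)}  (25 atoms)
F2 = F1 ∪ {inpos(b), linked(c,c), linked(e,e)}  (28 atoms)
F3 = F2 ∪ {linked(c,b), linked(c,d), linked(c,e), linked(c,f), linked(e,b), linked(e,d), linked(e,f)}  (35 atoms)
goal ⊆ F3  ⇒  h_max = 3

3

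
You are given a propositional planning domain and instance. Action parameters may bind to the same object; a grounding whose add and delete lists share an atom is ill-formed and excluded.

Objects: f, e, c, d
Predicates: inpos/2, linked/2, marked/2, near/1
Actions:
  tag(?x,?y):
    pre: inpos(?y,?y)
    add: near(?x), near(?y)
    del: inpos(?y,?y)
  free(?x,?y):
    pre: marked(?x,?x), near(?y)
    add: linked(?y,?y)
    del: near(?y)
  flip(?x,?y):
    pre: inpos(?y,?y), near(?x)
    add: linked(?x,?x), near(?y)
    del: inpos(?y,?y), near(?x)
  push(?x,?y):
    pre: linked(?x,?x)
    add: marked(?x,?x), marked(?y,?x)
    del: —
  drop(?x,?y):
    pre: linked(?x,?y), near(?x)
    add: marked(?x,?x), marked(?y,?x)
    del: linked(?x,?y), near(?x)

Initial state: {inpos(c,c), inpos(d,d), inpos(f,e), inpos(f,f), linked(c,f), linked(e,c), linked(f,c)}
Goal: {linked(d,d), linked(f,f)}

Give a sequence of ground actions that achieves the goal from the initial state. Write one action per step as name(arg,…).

1. tag(f,f)  →  {inpos(c,c), inpos(d,d), inpos(f,e), linked(c,f), linked(e,c), linked(f,c), near(f)}
2. flip(f,d)  →  {inpos(c,c), inpos(f,e), linked(c,f), linked(e,c), linked(f,c), linked(f,f), near(d)}
3. flip(d,c)  →  {inpos(f,e), linked(c,f), linked(d,d), linked(e,c), linked(f,c), linked(f,f), near(c)}

tag(f,f); flip(f,d); flip(d,c)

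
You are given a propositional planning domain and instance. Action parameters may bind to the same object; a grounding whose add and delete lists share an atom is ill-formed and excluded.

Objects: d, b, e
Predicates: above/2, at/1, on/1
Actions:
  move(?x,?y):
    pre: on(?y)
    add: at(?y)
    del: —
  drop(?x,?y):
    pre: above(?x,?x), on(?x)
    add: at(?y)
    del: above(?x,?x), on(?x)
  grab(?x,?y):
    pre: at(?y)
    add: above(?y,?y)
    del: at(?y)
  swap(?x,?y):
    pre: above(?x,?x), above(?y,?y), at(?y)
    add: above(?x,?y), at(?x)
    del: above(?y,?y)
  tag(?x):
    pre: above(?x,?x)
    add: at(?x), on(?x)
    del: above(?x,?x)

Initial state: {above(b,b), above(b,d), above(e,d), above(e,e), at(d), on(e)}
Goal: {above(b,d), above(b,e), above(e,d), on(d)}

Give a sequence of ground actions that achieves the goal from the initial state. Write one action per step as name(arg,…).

1. move(d,e)  →  {above(b,b), above(b,d), above(e,d), above(e,e), at(d), at(e), on(e)}
2. grab(d,d)  →  {above(b,b), above(b,d), above(d,d), above(e,d), above(e,e), at(e), on(e)}
3. swap(b,e)  →  {above(b,b), above(b,d), above(b,e), above(d,d), above(e,d), at(b), at(e), on(e)}
4. tag(d)  →  {above(b,b), above(b,d), above(b,e), above(e,d), at(b), at(d), at(e), on(d), on(e)}

move(d,e); grab(d,d); swap(b,e); tag(d)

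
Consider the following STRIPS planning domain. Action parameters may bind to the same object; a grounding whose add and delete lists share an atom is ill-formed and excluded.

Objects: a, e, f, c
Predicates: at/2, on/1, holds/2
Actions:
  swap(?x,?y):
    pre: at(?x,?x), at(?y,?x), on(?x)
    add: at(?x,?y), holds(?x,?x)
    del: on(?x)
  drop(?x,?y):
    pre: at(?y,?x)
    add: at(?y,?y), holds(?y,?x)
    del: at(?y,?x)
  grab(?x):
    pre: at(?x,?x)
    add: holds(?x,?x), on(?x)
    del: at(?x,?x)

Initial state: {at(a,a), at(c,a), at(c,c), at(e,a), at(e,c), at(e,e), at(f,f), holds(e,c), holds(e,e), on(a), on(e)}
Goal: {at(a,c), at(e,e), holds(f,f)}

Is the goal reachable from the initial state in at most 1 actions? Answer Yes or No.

1. swap(a,c)  →  {at(a,a), at(a,c), at(c,a), at(c,c), at(e,a), at(e,c), at(e,e), at(f,f), holds(a,a), holds(e,c), holds(e,e), on(e)}
2. grab(f)  →  {at(a,a), at(a,c), at(c,a), at(c,c), at(e,a), at(e,c), at(e,e), holds(a,a), holds(e,c), holds(e,e), holds(f,f), on(e), on(f)}
optimal plan length = 2; 2 > 1

No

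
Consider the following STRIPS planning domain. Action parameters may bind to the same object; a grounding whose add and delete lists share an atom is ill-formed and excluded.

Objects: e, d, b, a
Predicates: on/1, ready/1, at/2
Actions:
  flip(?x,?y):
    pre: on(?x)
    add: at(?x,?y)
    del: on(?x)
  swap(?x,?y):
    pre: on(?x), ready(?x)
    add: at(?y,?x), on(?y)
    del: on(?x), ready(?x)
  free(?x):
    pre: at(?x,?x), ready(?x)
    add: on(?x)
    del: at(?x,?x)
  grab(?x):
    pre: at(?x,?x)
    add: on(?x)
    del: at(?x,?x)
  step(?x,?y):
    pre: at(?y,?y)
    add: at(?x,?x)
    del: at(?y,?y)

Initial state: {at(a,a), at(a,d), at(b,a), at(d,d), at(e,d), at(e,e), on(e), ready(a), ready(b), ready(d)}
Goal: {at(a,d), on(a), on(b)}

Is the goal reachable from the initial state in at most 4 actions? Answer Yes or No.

1. free(d)  →  {at(a,a), at(a,d), at(b,a), at(e,d), at(e,e), on(d), on(e), ready(a), ready(b), ready(d)}
2. swap(d,b)  →  {at(a,a), at(a,d), at(b,a), at(b,d), at(e,d), at(e,e), on(b), on(e), ready(a), ready(b)}
3. free(a)  →  {at(a,d), at(b,a), at(b,d), at(e,d), at(e,e), on(a), on(b), on(e), ready(a), ready(b)}
optimal plan length = 3; 3 ≤ 4

Yes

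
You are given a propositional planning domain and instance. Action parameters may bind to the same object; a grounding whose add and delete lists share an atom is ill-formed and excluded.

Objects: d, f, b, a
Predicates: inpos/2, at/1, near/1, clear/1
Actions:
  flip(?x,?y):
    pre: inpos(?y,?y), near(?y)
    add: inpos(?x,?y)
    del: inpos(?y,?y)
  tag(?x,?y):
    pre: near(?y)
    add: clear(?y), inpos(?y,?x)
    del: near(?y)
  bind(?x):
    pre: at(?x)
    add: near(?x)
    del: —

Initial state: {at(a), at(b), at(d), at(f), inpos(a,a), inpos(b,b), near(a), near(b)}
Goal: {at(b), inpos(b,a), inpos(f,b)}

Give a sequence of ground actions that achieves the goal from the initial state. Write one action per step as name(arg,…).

flip(f,b); flip(b,a)

1. flip(f,b)  →  {at(a), at(b), at(d), at(f), inpos(a,a), inpos(f,b), near(a), near(b)}
2. flip(b,a)  →  {at(a), at(b), at(d), at(f), inpos(b,a), inpos(f,b), near(a), near(b)}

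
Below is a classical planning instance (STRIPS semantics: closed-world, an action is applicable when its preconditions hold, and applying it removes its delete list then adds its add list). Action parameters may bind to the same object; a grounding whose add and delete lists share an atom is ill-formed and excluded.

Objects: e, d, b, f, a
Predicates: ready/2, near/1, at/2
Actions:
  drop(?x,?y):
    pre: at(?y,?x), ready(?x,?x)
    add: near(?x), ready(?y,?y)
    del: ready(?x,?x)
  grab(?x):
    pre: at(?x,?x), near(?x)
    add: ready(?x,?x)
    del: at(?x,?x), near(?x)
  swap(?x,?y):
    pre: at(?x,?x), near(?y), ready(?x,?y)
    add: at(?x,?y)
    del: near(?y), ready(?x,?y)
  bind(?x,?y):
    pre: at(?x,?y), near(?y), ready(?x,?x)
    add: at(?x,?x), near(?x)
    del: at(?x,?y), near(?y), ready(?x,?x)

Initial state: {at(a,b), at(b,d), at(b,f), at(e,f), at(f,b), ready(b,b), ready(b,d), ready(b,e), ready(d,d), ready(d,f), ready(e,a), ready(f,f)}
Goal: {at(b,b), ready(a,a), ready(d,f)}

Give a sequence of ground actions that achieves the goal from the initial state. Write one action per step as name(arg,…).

drop(b,a); drop(d,b); bind(b,d)

1. drop(b,a)  →  {at(a,b), at(b,d), at(b,f), at(e,f), at(f,b), near(b), ready(a,a), ready(b,d), ready(b,e), ready(d,d), ready(d,f), ready(e,a), ready(f,f)}
2. drop(d,b)  →  {at(a,b), at(b,d), at(b,f), at(e,f), at(f,b), near(b), near(d), ready(a,a), ready(b,b), ready(b,d), ready(b,e), ready(d,f), ready(e,a), ready(f,f)}
3. bind(b,d)  →  {at(a,b), at(b,b), at(b,f), at(e,f), at(f,b), near(b), ready(a,a), ready(b,d), ready(b,e), ready(d,f), ready(e,a), ready(f,f)}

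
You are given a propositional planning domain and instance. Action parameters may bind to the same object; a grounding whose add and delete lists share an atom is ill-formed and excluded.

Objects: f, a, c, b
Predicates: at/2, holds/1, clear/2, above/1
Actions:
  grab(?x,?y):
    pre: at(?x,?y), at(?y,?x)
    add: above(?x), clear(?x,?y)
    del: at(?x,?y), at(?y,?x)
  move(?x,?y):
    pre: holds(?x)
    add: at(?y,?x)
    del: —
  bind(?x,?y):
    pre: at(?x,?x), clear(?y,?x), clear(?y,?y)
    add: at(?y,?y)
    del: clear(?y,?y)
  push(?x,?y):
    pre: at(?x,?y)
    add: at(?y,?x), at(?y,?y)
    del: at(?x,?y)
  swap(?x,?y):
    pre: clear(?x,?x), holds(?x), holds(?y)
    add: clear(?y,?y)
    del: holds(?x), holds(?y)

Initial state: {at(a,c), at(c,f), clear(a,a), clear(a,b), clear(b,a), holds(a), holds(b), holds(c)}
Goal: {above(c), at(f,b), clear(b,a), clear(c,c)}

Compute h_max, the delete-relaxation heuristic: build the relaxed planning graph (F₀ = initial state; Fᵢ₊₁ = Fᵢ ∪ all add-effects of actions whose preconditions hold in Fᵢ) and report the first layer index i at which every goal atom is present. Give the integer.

F0 = init (8 atoms)
F1 = F0 ∪ {at(a,a), at(a,b), at(b,a), at(b,b), at(b,c), at(c,a), at(c,b), at(c,c), at(f,a), at(f,b), at(f,c), at(f,f), clear(b,b), clear(c,c)}  (22 atoms)
F2 = F1 ∪ {above(a), above(b), above(c), above(f), at(a,f), at(b,f), clear(a,c), clear(b,c), clear(c,a), clear(c,b), clear(c,f), clear(f,c), clear(f,f)}  (35 atoms)
goal ⊆ F2  ⇒  h_max = 2

2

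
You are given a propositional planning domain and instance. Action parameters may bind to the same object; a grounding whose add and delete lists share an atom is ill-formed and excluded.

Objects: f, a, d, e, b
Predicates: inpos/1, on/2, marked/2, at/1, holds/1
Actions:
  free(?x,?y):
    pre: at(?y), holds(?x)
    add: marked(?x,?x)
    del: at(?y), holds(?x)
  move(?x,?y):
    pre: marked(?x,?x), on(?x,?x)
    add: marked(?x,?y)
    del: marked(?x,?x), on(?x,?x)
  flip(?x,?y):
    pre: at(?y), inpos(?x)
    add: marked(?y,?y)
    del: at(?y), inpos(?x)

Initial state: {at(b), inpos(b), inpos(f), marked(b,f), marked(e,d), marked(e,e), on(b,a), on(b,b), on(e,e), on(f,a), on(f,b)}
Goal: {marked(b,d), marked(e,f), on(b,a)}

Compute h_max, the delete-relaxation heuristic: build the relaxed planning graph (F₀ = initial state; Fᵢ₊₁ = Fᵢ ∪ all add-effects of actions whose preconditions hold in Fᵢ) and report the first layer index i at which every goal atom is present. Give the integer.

F0 = init (11 atoms)
F1 = F0 ∪ {marked(b,b), marked(e,a), marked(e,b), marked(e,f)}  (15 atoms)
F2 = F1 ∪ {marked(b,a), marked(b,d), marked(b,e)}  (18 atoms)
goal ⊆ F2  ⇒  h_max = 2

2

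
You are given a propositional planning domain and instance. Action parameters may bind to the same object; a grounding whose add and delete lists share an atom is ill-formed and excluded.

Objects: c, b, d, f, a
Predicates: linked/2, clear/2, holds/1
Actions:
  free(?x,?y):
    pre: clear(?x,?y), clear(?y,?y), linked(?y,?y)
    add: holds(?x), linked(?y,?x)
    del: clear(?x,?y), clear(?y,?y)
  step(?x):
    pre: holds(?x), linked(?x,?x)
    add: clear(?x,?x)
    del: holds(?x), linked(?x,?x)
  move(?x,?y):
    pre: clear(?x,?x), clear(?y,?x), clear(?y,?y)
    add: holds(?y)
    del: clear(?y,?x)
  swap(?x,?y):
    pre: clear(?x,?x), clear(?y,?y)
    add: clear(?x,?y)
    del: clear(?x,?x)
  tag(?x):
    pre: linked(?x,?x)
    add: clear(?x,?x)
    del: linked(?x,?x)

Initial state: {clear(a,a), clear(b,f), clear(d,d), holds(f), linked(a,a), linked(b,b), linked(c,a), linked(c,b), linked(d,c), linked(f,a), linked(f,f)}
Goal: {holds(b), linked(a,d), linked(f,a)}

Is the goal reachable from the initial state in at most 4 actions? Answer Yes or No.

Yes

1. swap(d,a)  →  {clear(a,a), clear(b,f), clear(d,a), holds(f), linked(a,a), linked(b,b), linked(c,a), linked(c,b), linked(d,c), linked(f,a), linked(f,f)}
2. free(d,a)  →  {clear(b,f), holds(d), holds(f), linked(a,a), linked(a,d), linked(b,b), linked(c,a), linked(c,b), linked(d,c), linked(f,a), linked(f,f)}
3. tag(b)  →  {clear(b,b), clear(b,f), holds(d), holds(f), linked(a,a), linked(a,d), linked(c,a), linked(c,b), linked(d,c), linked(f,a), linked(f,f)}
4. move(b,b)  →  {clear(b,f), holds(b), holds(d), holds(f), linked(a,a), linked(a,d), linked(c,a), linked(c,b), linked(d,c), linked(f,a), linked(f,f)}
optimal plan length = 4; 4 ≤ 4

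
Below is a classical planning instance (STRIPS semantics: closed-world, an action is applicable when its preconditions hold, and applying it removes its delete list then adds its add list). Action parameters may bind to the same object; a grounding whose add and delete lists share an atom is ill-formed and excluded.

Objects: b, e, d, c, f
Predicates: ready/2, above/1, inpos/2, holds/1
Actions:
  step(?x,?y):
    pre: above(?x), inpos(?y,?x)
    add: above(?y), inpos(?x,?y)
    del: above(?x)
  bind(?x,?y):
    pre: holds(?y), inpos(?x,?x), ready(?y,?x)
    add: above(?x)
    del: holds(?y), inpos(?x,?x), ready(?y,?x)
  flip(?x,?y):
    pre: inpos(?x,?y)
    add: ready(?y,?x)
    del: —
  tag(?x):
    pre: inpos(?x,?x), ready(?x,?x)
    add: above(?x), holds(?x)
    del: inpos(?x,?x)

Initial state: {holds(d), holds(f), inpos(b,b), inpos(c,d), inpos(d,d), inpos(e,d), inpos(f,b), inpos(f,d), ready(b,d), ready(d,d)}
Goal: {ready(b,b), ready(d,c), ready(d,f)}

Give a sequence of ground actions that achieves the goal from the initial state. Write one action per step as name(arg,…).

1. flip(b,b)  →  {holds(d), holds(f), inpos(b,b), inpos(c,d), inpos(d,d), inpos(e,d), inpos(f,b), inpos(f,d), ready(b,b), ready(b,d), ready(d,d)}
2. flip(c,d)  →  {holds(d), holds(f), inpos(b,b), inpos(c,d), inpos(d,d), inpos(e,d), inpos(f,b), inpos(f,d), ready(b,b), ready(b,d), ready(d,c), ready(d,d)}
3. flip(f,d)  →  {holds(d), holds(f), inpos(b,b), inpos(c,d), inpos(d,d), inpos(e,d), inpos(f,b), inpos(f,d), ready(b,b), ready(b,d), ready(d,c), ready(d,d), ready(d,f)}

flip(b,b); flip(c,d); flip(f,d)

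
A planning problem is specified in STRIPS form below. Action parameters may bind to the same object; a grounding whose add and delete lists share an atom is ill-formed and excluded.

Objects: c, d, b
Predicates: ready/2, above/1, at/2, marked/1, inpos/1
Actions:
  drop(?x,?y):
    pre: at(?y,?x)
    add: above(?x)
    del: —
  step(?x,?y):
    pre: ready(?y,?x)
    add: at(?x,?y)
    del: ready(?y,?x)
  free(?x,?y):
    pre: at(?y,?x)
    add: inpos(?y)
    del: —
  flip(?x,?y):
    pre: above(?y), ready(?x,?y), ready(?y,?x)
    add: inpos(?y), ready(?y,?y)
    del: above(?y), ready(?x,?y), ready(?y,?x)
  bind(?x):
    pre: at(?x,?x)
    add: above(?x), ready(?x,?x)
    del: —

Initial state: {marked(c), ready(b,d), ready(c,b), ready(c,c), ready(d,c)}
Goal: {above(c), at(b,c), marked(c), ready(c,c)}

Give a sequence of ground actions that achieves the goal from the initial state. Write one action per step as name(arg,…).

1. step(b,c)  →  {at(b,c), marked(c), ready(b,d), ready(c,c), ready(d,c)}
2. drop(c,b)  →  {above(c), at(b,c), marked(c), ready(b,d), ready(c,c), ready(d,c)}

step(b,c); drop(c,b)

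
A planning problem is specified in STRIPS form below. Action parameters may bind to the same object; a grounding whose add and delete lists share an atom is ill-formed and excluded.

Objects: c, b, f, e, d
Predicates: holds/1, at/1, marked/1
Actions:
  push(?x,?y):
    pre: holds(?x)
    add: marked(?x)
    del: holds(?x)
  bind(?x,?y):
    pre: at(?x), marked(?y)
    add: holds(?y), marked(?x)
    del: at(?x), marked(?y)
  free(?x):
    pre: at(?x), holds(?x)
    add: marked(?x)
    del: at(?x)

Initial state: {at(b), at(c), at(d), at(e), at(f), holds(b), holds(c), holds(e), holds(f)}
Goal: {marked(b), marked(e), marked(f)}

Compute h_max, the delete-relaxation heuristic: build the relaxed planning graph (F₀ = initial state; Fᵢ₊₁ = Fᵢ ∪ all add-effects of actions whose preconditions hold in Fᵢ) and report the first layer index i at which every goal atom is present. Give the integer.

F0 = init (9 atoms)
F1 = F0 ∪ {marked(b), marked(c), marked(e), marked(f)}  (13 atoms)
goal ⊆ F1  ⇒  h_max = 1

1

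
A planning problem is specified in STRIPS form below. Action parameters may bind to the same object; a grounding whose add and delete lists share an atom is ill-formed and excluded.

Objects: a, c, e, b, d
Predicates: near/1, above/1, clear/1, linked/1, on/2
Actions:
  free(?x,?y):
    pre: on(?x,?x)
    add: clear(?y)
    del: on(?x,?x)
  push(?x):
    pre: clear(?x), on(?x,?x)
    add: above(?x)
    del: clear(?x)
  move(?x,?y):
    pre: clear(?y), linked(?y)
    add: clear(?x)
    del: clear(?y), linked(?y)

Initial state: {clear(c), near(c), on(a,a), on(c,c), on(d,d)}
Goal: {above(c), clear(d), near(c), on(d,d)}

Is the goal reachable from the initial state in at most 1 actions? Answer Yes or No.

No

1. free(a,d)  →  {clear(c), clear(d), near(c), on(c,c), on(d,d)}
2. push(c)  →  {above(c), clear(d), near(c), on(c,c), on(d,d)}
optimal plan length = 2; 2 > 1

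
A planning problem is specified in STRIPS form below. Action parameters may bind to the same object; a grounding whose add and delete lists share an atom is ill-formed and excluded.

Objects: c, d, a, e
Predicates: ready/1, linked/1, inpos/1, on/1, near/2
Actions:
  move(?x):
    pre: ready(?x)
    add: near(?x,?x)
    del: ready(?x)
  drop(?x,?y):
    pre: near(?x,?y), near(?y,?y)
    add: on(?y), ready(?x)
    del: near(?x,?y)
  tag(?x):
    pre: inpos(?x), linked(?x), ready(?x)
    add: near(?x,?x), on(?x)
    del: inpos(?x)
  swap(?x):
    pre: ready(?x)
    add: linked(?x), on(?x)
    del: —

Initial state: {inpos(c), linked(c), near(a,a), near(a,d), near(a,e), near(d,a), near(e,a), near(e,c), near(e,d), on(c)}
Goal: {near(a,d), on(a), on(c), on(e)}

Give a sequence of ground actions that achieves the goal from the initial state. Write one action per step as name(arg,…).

drop(e,a); swap(e)

1. drop(e,a)  →  {inpos(c), linked(c), near(a,a), near(a,d), near(a,e), near(d,a), near(e,c), near(e,d), on(a), on(c), ready(e)}
2. swap(e)  →  {inpos(c), linked(c), linked(e), near(a,a), near(a,d), near(a,e), near(d,a), near(e,c), near(e,d), on(a), on(c), on(e), ready(e)}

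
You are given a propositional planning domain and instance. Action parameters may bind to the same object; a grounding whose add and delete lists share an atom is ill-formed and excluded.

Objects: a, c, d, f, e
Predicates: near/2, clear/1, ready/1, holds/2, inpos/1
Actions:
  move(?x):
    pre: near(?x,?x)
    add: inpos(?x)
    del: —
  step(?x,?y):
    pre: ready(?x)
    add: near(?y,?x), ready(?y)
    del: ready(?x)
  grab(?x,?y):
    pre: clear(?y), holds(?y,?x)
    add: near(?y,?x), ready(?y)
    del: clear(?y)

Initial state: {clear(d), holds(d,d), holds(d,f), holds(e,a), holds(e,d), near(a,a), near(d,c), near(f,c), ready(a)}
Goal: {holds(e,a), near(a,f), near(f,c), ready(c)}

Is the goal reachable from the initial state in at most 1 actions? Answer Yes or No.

No

1. step(a,f)  →  {clear(d), holds(d,d), holds(d,f), holds(e,a), holds(e,d), near(a,a), near(d,c), near(f,a), near(f,c), ready(f)}
2. step(f,a)  →  {clear(d), holds(d,d), holds(d,f), holds(e,a), holds(e,d), near(a,a), near(a,f), near(d,c), near(f,a), near(f,c), ready(a)}
3. step(a,c)  →  {clear(d), holds(d,d), holds(d,f), holds(e,a), holds(e,d), near(a,a), near(a,f), near(c,a), near(d,c), near(f,a), near(f,c), ready(c)}
optimal plan length = 3; 3 > 1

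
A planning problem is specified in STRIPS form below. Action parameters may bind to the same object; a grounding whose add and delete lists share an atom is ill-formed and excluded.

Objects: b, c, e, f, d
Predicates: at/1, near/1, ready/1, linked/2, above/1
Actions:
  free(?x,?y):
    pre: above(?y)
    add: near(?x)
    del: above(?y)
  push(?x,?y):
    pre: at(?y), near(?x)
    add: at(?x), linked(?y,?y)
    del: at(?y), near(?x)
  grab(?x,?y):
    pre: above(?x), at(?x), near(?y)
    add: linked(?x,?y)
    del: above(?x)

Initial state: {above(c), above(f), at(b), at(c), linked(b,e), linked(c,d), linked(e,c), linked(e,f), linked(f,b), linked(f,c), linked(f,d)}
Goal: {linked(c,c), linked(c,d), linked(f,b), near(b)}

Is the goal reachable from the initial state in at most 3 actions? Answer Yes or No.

1. free(b,c)  →  {above(f), at(b), at(c), linked(b,e), linked(c,d), linked(e,c), linked(e,f), linked(f,b), linked(f,c), linked(f,d), near(b)}
2. free(e,f)  →  {at(b), at(c), linked(b,e), linked(c,d), linked(e,c), linked(e,f), linked(f,b), linked(f,c), linked(f,d), near(b), near(e)}
3. push(e,c)  →  {at(b), at(e), linked(b,e), linked(c,c), linked(c,d), linked(e,c), linked(e,f), linked(f,b), linked(f,c), linked(f,d), near(b)}
optimal plan length = 3; 3 ≤ 3

Yes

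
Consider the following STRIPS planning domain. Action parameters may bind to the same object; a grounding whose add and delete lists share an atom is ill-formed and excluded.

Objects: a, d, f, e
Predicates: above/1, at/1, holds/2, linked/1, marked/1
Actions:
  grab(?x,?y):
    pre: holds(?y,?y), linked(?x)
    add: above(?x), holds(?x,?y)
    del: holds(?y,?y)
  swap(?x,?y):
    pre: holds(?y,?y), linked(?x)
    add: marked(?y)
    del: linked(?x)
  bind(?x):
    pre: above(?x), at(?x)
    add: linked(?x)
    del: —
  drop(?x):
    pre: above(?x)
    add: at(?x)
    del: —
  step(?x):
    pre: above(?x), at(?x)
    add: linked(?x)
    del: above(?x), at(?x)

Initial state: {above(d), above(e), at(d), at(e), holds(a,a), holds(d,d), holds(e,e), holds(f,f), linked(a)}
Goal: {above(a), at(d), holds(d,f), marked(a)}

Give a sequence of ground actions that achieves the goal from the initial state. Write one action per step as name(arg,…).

1. grab(a,d)  →  {above(a), above(d), above(e), at(d), at(e), holds(a,a), holds(a,d), holds(e,e), holds(f,f), linked(a)}
2. swap(a,a)  →  {above(a), above(d), above(e), at(d), at(e), holds(a,a), holds(a,d), holds(e,e), holds(f,f), marked(a)}
3. bind(d)  →  {above(a), above(d), above(e), at(d), at(e), holds(a,a), holds(a,d), holds(e,e), holds(f,f), linked(d), marked(a)}
4. grab(d,f)  →  {above(a), above(d), above(e), at(d), at(e), holds(a,a), holds(a,d), holds(d,f), holds(e,e), linked(d), marked(a)}

grab(a,d); swap(a,a); bind(d); grab(d,f)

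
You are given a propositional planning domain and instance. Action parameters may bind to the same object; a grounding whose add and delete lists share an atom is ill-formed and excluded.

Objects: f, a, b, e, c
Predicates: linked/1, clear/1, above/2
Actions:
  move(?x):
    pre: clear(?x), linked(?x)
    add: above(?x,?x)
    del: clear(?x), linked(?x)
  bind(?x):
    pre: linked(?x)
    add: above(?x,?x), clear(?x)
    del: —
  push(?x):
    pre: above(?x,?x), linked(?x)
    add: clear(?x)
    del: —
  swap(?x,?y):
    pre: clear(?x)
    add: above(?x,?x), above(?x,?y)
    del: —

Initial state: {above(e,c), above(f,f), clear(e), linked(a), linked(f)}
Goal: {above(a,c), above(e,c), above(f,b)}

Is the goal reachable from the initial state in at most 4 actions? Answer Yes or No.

Yes

1. bind(f)  →  {above(e,c), above(f,f), clear(e), clear(f), linked(a), linked(f)}
2. bind(a)  →  {above(a,a), above(e,c), above(f,f), clear(a), clear(e), clear(f), linked(a), linked(f)}
3. swap(f,b)  →  {above(a,a), above(e,c), above(f,b), above(f,f), clear(a), clear(e), clear(f), linked(a), linked(f)}
4. swap(a,c)  →  {above(a,a), above(a,c), above(e,c), above(f,b), above(f,f), clear(a), clear(e), clear(f), linked(a), linked(f)}
optimal plan length = 4; 4 ≤ 4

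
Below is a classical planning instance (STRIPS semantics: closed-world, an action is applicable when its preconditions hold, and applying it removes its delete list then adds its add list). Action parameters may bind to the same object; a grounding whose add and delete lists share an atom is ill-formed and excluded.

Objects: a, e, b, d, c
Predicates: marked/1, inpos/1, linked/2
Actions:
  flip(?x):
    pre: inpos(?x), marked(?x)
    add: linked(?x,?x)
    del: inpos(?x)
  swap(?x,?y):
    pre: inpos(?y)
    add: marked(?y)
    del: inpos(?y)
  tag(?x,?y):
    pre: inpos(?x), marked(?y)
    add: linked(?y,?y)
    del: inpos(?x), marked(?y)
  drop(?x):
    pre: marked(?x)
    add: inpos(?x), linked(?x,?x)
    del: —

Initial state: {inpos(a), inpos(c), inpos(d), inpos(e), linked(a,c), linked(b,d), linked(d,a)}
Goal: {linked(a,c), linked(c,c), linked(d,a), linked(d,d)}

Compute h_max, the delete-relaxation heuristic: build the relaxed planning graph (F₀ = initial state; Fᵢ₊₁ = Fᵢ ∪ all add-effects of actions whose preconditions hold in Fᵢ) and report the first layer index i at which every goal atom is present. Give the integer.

F0 = init (7 atoms)
F1 = F0 ∪ {marked(a), marked(c), marked(d), marked(e)}  (11 atoms)
F2 = F1 ∪ {linked(a,a), linked(c,c), linked(d,d), linked(e,e)}  (15 atoms)
goal ⊆ F2  ⇒  h_max = 2

2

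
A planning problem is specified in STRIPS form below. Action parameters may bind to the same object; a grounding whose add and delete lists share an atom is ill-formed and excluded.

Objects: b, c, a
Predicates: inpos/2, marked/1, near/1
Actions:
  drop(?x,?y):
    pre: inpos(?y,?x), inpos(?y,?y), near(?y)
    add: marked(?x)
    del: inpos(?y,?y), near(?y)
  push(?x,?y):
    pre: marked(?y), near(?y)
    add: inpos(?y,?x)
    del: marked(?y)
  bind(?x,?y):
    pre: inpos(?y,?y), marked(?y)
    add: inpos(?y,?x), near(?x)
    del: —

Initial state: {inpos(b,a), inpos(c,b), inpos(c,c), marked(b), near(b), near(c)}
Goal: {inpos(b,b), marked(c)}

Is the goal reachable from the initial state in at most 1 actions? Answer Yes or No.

1. drop(c,c)  →  {inpos(b,a), inpos(c,b), marked(b), marked(c), near(b)}
2. push(b,b)  →  {inpos(b,a), inpos(b,b), inpos(c,b), marked(c), near(b)}
optimal plan length = 2; 2 > 1

No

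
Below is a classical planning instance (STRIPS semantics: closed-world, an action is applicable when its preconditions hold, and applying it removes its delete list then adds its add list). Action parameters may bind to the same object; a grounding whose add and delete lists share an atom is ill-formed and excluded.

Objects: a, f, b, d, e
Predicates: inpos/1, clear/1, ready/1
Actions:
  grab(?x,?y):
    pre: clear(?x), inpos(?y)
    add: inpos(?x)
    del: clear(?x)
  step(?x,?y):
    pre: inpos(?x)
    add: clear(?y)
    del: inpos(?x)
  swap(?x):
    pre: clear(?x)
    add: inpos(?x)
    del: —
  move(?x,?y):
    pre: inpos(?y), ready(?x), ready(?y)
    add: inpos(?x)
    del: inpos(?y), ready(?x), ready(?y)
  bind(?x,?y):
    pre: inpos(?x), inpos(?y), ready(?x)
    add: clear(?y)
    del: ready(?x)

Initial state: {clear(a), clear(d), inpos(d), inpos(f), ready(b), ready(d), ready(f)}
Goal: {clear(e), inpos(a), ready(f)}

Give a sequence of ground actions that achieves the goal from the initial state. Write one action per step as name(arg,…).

1. grab(a,f)  →  {clear(d), inpos(a), inpos(d), inpos(f), ready(b), ready(d), ready(f)}
2. step(f,e)  →  {clear(d), clear(e), inpos(a), inpos(d), ready(b), ready(d), ready(f)}

grab(a,f); step(f,e)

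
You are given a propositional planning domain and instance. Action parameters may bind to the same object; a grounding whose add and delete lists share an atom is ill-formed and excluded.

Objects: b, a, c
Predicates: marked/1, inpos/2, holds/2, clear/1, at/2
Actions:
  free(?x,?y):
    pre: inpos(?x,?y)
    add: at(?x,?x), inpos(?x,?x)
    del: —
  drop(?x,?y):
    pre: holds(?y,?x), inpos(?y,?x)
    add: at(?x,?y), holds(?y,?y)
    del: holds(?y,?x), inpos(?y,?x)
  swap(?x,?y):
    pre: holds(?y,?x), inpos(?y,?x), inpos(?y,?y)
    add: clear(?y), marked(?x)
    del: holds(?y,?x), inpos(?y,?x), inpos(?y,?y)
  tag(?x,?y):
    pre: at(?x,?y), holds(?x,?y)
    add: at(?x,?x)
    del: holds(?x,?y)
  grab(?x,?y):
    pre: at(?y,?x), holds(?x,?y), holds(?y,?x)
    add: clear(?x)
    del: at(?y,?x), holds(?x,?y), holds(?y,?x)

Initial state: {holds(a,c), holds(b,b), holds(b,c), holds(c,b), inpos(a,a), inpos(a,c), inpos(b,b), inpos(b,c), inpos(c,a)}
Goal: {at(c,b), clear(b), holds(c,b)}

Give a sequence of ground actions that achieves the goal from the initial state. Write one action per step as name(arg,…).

drop(c,b); swap(b,b)

1. drop(c,b)  →  {at(c,b), holds(a,c), holds(b,b), holds(c,b), inpos(a,a), inpos(a,c), inpos(b,b), inpos(c,a)}
2. swap(b,b)  →  {at(c,b), clear(b), holds(a,c), holds(c,b), inpos(a,a), inpos(a,c), inpos(c,a), marked(b)}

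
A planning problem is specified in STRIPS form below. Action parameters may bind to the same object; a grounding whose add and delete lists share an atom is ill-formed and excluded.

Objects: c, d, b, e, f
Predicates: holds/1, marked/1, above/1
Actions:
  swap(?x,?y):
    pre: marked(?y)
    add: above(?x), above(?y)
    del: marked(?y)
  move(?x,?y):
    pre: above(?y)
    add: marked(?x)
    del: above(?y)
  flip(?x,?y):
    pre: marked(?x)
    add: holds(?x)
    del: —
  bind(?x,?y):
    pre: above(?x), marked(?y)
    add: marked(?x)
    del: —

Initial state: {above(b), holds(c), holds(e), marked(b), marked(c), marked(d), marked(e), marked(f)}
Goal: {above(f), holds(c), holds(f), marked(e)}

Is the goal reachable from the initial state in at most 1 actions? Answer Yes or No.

No

1. swap(f,c)  →  {above(b), above(c), above(f), holds(c), holds(e), marked(b), marked(d), marked(e), marked(f)}
2. flip(f,c)  →  {above(b), above(c), above(f), holds(c), holds(e), holds(f), marked(b), marked(d), marked(e), marked(f)}
optimal plan length = 2; 2 > 1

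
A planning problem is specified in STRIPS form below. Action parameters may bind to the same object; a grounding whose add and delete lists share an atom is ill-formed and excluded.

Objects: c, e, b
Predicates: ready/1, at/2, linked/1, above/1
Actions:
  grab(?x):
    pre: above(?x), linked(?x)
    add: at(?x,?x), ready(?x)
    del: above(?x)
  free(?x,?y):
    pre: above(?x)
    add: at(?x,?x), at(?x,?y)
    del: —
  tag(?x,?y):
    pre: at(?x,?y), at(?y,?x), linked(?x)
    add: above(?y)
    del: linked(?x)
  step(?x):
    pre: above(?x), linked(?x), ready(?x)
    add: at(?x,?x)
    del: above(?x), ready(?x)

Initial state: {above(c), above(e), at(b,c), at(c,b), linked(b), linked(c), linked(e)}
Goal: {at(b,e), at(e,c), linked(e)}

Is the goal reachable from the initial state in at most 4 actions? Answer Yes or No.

Yes

1. free(e,c)  →  {above(c), above(e), at(b,c), at(c,b), at(e,c), at(e,e), linked(b), linked(c), linked(e)}
2. tag(c,b)  →  {above(b), above(c), above(e), at(b,c), at(c,b), at(e,c), at(e,e), linked(b), linked(e)}
3. free(b,e)  →  {above(b), above(c), above(e), at(b,b), at(b,c), at(b,e), at(c,b), at(e,c), at(e,e), linked(b), linked(e)}
optimal plan length = 3; 3 ≤ 4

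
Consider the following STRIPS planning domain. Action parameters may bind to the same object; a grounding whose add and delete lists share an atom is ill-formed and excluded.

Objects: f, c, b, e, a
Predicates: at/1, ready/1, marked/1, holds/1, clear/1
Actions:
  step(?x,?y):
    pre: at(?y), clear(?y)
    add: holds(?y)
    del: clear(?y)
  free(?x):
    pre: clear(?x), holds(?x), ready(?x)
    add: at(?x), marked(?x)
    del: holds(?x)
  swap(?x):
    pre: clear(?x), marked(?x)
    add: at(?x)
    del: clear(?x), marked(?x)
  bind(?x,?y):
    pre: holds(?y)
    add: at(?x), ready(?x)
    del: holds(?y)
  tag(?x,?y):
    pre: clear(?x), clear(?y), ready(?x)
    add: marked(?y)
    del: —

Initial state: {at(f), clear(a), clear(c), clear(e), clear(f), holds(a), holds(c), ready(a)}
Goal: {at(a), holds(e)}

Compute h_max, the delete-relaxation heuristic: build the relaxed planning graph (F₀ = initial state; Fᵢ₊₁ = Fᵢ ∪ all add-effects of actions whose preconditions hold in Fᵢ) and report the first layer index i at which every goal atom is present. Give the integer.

2

F0 = init (8 atoms)
F1 = F0 ∪ {at(a), at(b), at(c), at(e), holds(f), marked(a), marked(c), marked(e), marked(f), ready(b), ready(c), ready(e), ready(f)}  (21 atoms)
F2 = F1 ∪ {holds(e)}  (22 atoms)
goal ⊆ F2  ⇒  h_max = 2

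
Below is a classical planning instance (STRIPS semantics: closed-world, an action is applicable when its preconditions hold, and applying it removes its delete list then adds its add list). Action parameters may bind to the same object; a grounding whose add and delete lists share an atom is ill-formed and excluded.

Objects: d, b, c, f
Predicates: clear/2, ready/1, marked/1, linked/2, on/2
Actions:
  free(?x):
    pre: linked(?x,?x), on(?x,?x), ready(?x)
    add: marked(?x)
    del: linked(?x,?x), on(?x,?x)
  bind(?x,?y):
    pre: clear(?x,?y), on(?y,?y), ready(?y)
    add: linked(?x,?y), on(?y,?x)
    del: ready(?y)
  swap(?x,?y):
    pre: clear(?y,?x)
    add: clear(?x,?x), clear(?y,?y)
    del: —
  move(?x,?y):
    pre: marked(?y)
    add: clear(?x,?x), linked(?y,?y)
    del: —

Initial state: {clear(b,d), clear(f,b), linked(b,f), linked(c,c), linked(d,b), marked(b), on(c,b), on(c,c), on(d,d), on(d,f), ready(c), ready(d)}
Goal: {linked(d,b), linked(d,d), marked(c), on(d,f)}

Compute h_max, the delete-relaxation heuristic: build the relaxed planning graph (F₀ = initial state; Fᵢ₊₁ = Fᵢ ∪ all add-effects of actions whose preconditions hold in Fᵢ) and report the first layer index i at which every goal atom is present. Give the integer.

2

F0 = init (12 atoms)
F1 = F0 ∪ {clear(b,b), clear(c,c), clear(d,d), clear(f,f), linked(b,b), linked(b,d), marked(c), on(d,b)}  (20 atoms)
F2 = F1 ∪ {linked(d,d)}  (21 atoms)
goal ⊆ F2  ⇒  h_max = 2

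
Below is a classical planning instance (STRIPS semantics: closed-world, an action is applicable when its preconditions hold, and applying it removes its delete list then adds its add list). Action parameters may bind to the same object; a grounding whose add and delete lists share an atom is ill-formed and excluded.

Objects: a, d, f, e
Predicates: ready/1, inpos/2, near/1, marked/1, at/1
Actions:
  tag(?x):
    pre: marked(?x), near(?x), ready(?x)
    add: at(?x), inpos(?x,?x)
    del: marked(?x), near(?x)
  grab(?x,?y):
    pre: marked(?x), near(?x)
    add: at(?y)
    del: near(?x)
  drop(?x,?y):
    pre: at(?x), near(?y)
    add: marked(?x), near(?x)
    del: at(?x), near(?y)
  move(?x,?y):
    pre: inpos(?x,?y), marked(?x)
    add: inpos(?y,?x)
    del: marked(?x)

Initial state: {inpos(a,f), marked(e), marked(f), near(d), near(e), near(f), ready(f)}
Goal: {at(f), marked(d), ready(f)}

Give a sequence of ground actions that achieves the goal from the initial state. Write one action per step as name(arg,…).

grab(f,d); drop(d,e); grab(d,f)

1. grab(f,d)  →  {at(d), inpos(a,f), marked(e), marked(f), near(d), near(e), ready(f)}
2. drop(d,e)  →  {inpos(a,f), marked(d), marked(e), marked(f), near(d), ready(f)}
3. grab(d,f)  →  {at(f), inpos(a,f), marked(d), marked(e), marked(f), ready(f)}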